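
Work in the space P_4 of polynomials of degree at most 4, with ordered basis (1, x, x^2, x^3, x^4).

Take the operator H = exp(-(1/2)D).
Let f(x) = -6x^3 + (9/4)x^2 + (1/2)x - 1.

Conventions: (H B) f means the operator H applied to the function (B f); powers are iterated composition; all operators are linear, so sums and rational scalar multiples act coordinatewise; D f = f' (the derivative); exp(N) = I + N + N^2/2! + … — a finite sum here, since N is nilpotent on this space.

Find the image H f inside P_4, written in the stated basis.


order-1 term: 9x^2 - (9/4)x - 1/4
order-2 term: -(9/2)x + 9/16
order-3 term: 3/4
the series for exp(-(1/2)D) f terminates at order 3
exp(-(1/2)D) f = -6x^3 + (45/4)x^2 - (25/4)x + 1/16

the image equals g(x) = -6x^3 + (45/4)x^2 - (25/4)x + 1/16


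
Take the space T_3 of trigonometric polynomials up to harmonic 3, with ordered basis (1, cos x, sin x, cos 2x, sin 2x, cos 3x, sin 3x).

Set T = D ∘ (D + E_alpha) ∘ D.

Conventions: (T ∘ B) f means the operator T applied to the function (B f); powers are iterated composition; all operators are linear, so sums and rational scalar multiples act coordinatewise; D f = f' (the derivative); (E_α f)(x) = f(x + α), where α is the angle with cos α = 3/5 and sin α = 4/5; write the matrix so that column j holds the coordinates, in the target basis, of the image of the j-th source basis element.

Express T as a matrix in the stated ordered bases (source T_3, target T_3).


the matrix is [[0, 0, 0, 0, 0, 0, 0]; [0, -3/5, -9/5, 0, 0, 0, 0]; [0, 9/5, -3/5, 0, 0, 0, 0]; [0, 0, 0, 28/25, -296/25, 0, 0]; [0, 0, 0, 296/25, 28/25, 0, 0]; [0, 0, 0, 0, 0, 1053/125, -3771/125]; [0, 0, 0, 0, 0, 3771/125, 1053/125]] (rows listed top to bottom)

image of 1: 0
image of cos x: -(3/5)cos x + (9/5)sin x
image of sin x: -(9/5)cos x - (3/5)sin x
image of cos 2x: (28/25)cos 2x + (296/25)sin 2x
image of sin 2x: -(296/25)cos 2x + (28/25)sin 2x
image of cos 3x: (1053/125)cos 3x + (3771/125)sin 3x
image of sin 3x: -(3771/125)cos 3x + (1053/125)sin 3x
each image's coordinates form column j of the matrix


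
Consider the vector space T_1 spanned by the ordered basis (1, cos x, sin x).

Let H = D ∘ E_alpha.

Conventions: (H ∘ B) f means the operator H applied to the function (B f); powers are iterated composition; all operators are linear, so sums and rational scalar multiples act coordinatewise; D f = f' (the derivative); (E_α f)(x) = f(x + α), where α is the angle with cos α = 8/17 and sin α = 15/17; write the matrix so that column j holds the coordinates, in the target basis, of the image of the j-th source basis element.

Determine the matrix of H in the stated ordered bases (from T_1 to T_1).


the matrix is [[0, 0, 0]; [0, -15/17, 8/17]; [0, -8/17, -15/17]] (rows listed top to bottom)

image of 1: 0
image of cos x: -(15/17)cos x - (8/17)sin x
image of sin x: (8/17)cos x - (15/17)sin x
each image's coordinates form column j of the matrix


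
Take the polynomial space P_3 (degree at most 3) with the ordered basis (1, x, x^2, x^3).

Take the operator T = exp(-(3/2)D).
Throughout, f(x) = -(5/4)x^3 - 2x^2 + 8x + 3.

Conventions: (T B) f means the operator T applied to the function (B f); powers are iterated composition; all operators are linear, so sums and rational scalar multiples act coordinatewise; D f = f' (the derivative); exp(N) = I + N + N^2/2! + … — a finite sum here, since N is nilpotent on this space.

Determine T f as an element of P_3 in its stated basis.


the image equals g(x) = -(5/4)x^3 + (29/8)x^2 + (89/16)x - 297/32

order-1 term: (45/8)x^2 + 6x - 12
order-2 term: -(135/16)x - 9/2
order-3 term: 135/32
the series for exp(-(3/2)D) f terminates at order 3
exp(-(3/2)D) f = -(5/4)x^3 + (29/8)x^2 + (89/16)x - 297/32


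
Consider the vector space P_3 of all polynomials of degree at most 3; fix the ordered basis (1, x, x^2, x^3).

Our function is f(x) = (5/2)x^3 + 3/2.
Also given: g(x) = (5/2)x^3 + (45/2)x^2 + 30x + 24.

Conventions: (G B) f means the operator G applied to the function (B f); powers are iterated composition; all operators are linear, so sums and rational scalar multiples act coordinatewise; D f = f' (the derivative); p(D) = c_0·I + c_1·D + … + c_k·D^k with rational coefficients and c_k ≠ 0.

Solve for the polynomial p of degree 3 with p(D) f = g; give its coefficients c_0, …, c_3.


D^0 f = (5/2)x^3 + 3/2
D^1 f = (15/2)x^2
D^2 f = 15x
D^3 f = 15
matching coefficients of g against c_0 f + c_1 Df + … from the top degree down determines the c_i
solution: c_0 = 1, c_1 = 3, c_2 = 2, c_3 = 3/2

p(D) = I + 3·D + 2·D^2 + (3/2)·D^3, i.e. c_0 = 1, c_1 = 3, c_2 = 2, c_3 = 3/2


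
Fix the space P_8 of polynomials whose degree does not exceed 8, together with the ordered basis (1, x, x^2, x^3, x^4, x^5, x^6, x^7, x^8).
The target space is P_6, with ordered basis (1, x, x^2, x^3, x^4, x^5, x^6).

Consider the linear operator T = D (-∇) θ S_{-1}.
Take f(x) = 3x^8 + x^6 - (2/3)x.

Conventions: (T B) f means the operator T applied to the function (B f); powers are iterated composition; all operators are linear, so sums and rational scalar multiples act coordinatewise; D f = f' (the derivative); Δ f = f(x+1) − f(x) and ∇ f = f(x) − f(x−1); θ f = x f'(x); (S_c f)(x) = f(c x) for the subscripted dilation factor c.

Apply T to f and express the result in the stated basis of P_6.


S_{-1} f = 3x^8 + x^6 + (2/3)x
θ S_{-1} f = 24x^8 + 6x^6 + (2/3)x
∇ (θ S_{-1}) f = 192x^7 - 672x^6 + 1380x^5 - 1770x^4 + 1464x^3 - 762x^2 + 228x - 88/3
(-∇) (θ S_{-1}) f = -192x^7 + 672x^6 - 1380x^5 + 1770x^4 - 1464x^3 + 762x^2 - 228x + 88/3
D (-∇) (θ S_{-1}) f = -1344x^6 + 4032x^5 - 6900x^4 + 7080x^3 - 4392x^2 + 1524x - 228

g(x) = -1344x^6 + 4032x^5 - 6900x^4 + 7080x^3 - 4392x^2 + 1524x - 228


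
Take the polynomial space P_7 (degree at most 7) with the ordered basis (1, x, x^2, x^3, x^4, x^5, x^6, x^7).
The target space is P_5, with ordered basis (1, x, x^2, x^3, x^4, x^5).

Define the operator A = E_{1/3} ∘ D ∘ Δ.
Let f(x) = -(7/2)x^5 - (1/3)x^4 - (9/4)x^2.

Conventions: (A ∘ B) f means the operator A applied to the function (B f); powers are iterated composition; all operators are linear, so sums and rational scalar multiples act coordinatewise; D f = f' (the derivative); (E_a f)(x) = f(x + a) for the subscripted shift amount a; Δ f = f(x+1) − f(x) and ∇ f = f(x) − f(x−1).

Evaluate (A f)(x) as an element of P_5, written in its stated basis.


Δ f = -(35/2)x^4 - (109/3)x^3 - 37x^2 - (70/3)x - 73/12
D Δ f = -70x^3 - 109x^2 - 74x - 70/3
E_{1/3} D Δ f = -70x^3 - 179x^2 - 170x - 1693/27

the result is g(x) = -70x^3 - 179x^2 - 170x - 1693/27


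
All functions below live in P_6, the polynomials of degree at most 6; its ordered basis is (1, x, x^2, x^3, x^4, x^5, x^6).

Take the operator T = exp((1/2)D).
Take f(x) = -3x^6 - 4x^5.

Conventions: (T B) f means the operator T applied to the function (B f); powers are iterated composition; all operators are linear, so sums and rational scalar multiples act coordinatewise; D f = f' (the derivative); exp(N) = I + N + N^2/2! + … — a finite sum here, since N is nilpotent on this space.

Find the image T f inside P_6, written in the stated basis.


order-1 term: -9x^5 - 10x^4
order-2 term: -(45/4)x^4 - 10x^3
order-3 term: -(15/2)x^3 - 5x^2
order-4 term: -(45/16)x^2 - (5/4)x
order-5 term: -(9/16)x - 1/8
order-6 term: -3/64
the series for exp((1/2)D) f terminates at order 6
exp((1/2)D) f = -3x^6 - 13x^5 - (85/4)x^4 - (35/2)x^3 - (125/16)x^2 - (29/16)x - 11/64

g(x) = -3x^6 - 13x^5 - (85/4)x^4 - (35/2)x^3 - (125/16)x^2 - (29/16)x - 11/64


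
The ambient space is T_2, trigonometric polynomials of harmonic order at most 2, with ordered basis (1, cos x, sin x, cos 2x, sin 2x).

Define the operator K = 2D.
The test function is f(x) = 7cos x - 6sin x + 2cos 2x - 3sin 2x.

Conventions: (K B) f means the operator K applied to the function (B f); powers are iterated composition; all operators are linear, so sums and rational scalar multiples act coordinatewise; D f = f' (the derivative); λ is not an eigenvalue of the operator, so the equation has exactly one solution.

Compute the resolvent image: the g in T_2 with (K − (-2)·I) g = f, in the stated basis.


write g with unknown coordinates in the stated basis and equate coefficients in (K − (-2)·I) g = f
solving from the highest basis element down gives g = (13/4)cos x + (1/4)sin x + (4/5)cos 2x + (1/10)sin 2x
check: K g = (1/2)cos x - (13/2)sin x + (2/5)cos 2x - (16/5)sin 2x
so K g − (-2)·g = 7cos x - 6sin x + 2cos 2x - 3sin 2x = f ✓

the image equals g(x) = (13/4)cos x + (1/4)sin x + (4/5)cos 2x + (1/10)sin 2x


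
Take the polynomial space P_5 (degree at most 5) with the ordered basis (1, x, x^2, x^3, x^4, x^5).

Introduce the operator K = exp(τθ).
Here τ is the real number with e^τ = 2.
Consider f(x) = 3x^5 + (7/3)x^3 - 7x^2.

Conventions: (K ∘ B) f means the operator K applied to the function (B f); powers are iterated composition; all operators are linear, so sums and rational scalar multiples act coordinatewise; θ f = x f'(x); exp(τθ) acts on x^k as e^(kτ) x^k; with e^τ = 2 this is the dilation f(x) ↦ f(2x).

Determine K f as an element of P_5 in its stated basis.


the result is g(x) = 96x^5 + (56/3)x^3 - 28x^2

exp(τθ) x^k = e^(kτ) x^k; with e^τ = 2 this sends x^k to 2^k x^k
x^2 ↦ 4 x^2
x^3 ↦ 8 x^3
x^5 ↦ 32 x^5
applying this coordinatewise to f: exp(τθ) f = 96x^5 + (56/3)x^3 - 28x^2


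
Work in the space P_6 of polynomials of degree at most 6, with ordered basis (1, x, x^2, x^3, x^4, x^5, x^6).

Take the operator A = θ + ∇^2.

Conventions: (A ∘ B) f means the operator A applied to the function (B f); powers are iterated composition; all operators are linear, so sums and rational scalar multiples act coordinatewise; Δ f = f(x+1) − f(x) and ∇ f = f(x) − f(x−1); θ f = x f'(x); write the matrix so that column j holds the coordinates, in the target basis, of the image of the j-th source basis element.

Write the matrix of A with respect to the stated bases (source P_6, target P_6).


image of 1: 0
image of x: x
image of x^2: 2x^2 + 2
image of x^3: 3x^3 + 6x - 6
image of x^4: 4x^4 + 12x^2 - 24x + 14
image of x^5: 5x^5 + 20x^3 - 60x^2 + 70x - 30
image of x^6: 6x^6 + 30x^4 - 120x^3 + 210x^2 - 180x + 62
each image's coordinates form column j of the matrix

the matrix is [[0, 0, 2, -6, 14, -30, 62]; [0, 1, 0, 6, -24, 70, -180]; [0, 0, 2, 0, 12, -60, 210]; [0, 0, 0, 3, 0, 20, -120]; [0, 0, 0, 0, 4, 0, 30]; [0, 0, 0, 0, 0, 5, 0]; [0, 0, 0, 0, 0, 0, 6]] (rows listed top to bottom)


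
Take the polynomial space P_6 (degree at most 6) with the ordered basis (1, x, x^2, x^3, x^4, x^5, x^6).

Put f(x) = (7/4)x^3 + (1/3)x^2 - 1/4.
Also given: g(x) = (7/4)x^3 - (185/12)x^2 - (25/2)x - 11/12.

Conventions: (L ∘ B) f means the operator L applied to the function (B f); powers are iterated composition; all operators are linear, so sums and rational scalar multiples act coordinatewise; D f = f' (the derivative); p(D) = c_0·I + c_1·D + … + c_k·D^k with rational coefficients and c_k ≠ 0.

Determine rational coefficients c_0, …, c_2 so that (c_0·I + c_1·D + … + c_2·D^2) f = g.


c_0 = 1, c_1 = -3, c_2 = -1

D^0 f = (7/4)x^3 + (1/3)x^2 - 1/4
D^1 f = (21/4)x^2 + (2/3)x
D^2 f = (21/2)x + 2/3
matching coefficients of g against c_0 f + c_1 Df + … from the top degree down determines the c_i
solution: c_0 = 1, c_1 = -3, c_2 = -1


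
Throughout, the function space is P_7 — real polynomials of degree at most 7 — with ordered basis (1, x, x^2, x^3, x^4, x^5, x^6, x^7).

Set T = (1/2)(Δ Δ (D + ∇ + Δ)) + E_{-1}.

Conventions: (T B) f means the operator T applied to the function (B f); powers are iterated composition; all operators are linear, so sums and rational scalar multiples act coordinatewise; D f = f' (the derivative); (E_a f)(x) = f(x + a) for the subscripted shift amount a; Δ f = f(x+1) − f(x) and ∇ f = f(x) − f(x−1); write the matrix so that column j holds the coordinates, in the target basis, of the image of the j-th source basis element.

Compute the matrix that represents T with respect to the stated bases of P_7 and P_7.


image of 1: 1
image of x: x - 1
image of x^2: x^2 - 2x + 1
image of x^3: x^3 - 3x^2 + 3x + 8
image of x^4: x^4 - 4x^3 + 6x^2 + 32x + 37
image of x^5: x^5 - 5x^4 + 10x^3 + 80x^2 + 185x + 124
image of x^6: x^6 - 6x^5 + 15x^4 + 160x^3 + 555x^2 + 744x + 391
image of x^7: x^7 - 7x^6 + 21x^5 + 280x^4 + 1295x^3 + 2604x^2 + 2737x + 1182
each image's coordinates form column j of the matrix

the matrix is [[1, -1, 1, 8, 37, 124, 391, 1182]; [0, 1, -2, 3, 32, 185, 744, 2737]; [0, 0, 1, -3, 6, 80, 555, 2604]; [0, 0, 0, 1, -4, 10, 160, 1295]; [0, 0, 0, 0, 1, -5, 15, 280]; [0, 0, 0, 0, 0, 1, -6, 21]; [0, 0, 0, 0, 0, 0, 1, -7]; [0, 0, 0, 0, 0, 0, 0, 1]] (rows listed top to bottom)


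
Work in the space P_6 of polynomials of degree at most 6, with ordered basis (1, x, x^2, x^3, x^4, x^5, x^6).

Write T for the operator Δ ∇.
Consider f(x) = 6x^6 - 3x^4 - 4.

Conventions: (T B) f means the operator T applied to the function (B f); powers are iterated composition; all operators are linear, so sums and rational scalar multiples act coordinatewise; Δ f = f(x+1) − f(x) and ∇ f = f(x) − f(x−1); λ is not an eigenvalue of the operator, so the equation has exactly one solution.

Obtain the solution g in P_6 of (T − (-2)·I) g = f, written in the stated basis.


write g with unknown coordinates in the stated basis and equate coefficients in (T − (-2)·I) g = f
solving from the highest basis element down gives g = 3x^6 - (93/2)x^4 + 234x^2 - 385/2
check: T g = 90x^4 - 468x^2 + 381
so T g − (-2)·g = 6x^6 - 3x^4 - 4 = f ✓

the result is g(x) = 3x^6 - (93/2)x^4 + 234x^2 - 385/2


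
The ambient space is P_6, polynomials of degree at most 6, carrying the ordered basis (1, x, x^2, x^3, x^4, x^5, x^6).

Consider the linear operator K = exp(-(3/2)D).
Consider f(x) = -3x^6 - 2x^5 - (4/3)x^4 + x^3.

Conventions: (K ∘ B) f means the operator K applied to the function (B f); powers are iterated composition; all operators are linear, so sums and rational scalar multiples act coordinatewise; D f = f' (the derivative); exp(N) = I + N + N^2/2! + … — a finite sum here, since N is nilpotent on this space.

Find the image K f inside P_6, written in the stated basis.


order-1 term: 27x^5 + 15x^4 + 8x^3 - (9/2)x^2
order-2 term: -(405/4)x^4 - 45x^3 - 18x^2 + (27/4)x
order-3 term: (405/2)x^3 + (135/2)x^2 + 18x - 27/8
order-4 term: -(3645/16)x^2 - (405/8)x - 27/4
order-5 term: (2187/16)x + 243/16
order-6 term: -2187/64
the series for exp(-(3/2)D) f terminates at order 6
exp(-(3/2)D) f = -3x^6 + 25x^5 - (1051/12)x^4 + (333/2)x^3 - (2925/16)x^2 + (1773/16)x - 1863/64

the result is g(x) = -3x^6 + 25x^5 - (1051/12)x^4 + (333/2)x^3 - (2925/16)x^2 + (1773/16)x - 1863/64


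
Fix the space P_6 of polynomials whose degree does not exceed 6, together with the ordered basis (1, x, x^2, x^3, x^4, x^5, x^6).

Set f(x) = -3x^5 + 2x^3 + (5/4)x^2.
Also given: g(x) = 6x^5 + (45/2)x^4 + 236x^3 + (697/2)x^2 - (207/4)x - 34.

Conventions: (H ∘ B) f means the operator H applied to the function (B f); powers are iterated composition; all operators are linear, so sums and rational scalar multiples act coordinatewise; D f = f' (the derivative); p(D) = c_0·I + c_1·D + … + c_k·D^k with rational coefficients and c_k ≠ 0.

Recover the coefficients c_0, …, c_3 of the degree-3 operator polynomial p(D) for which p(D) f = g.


p(D) = -2·I − (3/2)·D − 4·D^2 − 2·D^3, i.e. c_0 = -2, c_1 = -3/2, c_2 = -4, c_3 = -2

D^0 f = -3x^5 + 2x^3 + (5/4)x^2
D^1 f = -15x^4 + 6x^2 + (5/2)x
D^2 f = -60x^3 + 12x + 5/2
D^3 f = -180x^2 + 12
matching coefficients of g against c_0 f + c_1 Df + … from the top degree down determines the c_i
solution: c_0 = -2, c_1 = -3/2, c_2 = -4, c_3 = -2


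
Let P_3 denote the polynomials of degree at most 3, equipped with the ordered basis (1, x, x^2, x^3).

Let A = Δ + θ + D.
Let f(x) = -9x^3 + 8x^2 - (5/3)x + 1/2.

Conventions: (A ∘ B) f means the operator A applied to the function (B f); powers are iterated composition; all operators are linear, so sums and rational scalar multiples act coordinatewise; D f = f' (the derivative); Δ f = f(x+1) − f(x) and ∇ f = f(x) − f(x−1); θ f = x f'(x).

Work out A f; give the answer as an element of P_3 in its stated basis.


Δ f = -27x^2 - 11x - 8/3
θ f = -27x^3 + 16x^2 - (5/3)x
D f = -27x^2 + 16x - 5/3
(Δ + θ + D) f = -27x^3 - 38x^2 + (10/3)x - 13/3

the image equals g(x) = -27x^3 - 38x^2 + (10/3)x - 13/3


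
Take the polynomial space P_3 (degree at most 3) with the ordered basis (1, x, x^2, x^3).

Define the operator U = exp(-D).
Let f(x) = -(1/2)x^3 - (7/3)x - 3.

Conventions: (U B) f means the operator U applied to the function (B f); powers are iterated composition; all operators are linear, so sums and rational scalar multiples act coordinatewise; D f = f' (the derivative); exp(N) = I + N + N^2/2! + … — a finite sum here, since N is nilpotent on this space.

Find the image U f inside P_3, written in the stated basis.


the result is g(x) = -(1/2)x^3 + (3/2)x^2 - (23/6)x - 1/6

order-1 term: (3/2)x^2 + 7/3
order-2 term: -(3/2)x
order-3 term: 1/2
the series for exp(-D) f terminates at order 3
exp(-D) f = -(1/2)x^3 + (3/2)x^2 - (23/6)x - 1/6


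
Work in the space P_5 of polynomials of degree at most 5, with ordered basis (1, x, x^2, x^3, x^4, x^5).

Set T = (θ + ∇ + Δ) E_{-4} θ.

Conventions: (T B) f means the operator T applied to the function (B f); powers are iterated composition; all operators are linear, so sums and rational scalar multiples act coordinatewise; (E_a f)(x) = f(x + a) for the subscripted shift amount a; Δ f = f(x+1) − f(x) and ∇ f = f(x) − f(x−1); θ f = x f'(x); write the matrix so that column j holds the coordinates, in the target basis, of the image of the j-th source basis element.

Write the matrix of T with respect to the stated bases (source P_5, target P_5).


the matrix is [[0, 2, -32, 294, -2176, 14410]; [0, 1, -8, 0, 544, -7200]; [0, 0, 4, -54, 384, -1500]; [0, 0, 0, 9, -160, 1600]; [0, 0, 0, 0, 16, -350]; [0, 0, 0, 0, 0, 25]] (rows listed top to bottom)

image of 1: 0
image of x: x + 2
image of x^2: 4x^2 - 8x - 32
image of x^3: 9x^3 - 54x^2 + 294
image of x^4: 16x^4 - 160x^3 + 384x^2 + 544x - 2176
image of x^5: 25x^5 - 350x^4 + 1600x^3 - 1500x^2 - 7200x + 14410
each image's coordinates form column j of the matrix


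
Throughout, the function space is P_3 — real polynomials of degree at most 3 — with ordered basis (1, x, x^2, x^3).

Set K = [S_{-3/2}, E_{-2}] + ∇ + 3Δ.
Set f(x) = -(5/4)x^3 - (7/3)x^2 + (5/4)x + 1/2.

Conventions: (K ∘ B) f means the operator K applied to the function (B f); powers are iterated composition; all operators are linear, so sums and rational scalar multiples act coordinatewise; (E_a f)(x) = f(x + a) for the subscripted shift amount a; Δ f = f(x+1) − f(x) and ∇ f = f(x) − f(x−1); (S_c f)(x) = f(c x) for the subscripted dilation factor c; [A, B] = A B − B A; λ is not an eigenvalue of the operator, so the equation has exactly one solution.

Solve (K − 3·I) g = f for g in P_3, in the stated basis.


the image equals g(x) = (5/12)x^3 - (323/144)x^2 - (5899/432)x + 1505/648

write g with unknown coordinates in the stated basis and equate coefficients in (K − 3·I) g = f
solving from the highest basis element down gives g = (5/12)x^3 - (323/144)x^2 - (5899/432)x + 1505/648
check: K g = -(145/16)x^2 - (5719/144)x + 1613/216
so K g − 3·g = -(5/4)x^3 - (7/3)x^2 + (5/4)x + 1/2 = f ✓


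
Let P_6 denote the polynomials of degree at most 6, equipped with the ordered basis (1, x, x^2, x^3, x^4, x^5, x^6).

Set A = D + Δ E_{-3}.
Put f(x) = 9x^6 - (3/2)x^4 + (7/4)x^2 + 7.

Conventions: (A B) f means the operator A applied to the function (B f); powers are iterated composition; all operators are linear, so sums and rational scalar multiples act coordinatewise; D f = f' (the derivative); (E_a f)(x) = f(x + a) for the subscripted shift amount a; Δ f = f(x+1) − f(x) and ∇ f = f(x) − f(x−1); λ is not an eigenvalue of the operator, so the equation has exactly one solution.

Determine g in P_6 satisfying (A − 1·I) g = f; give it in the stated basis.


write g with unknown coordinates in the stated basis and equate coefficients in (A − 1·I) g = f
solving from the highest basis element down gives g = -9x^6 - 108x^5 - (807/2)x^4 - 1248x^3 - (28519/4)x^2 - 16759x - 48655/4
check: A g = -108x^5 - 405x^4 - 1248x^3 - 7128x^2 - 16759x - 48627/4
so A g − 1·g = 9x^6 - (3/2)x^4 + (7/4)x^2 + 7 = f ✓

the image equals g(x) = -9x^6 - 108x^5 - (807/2)x^4 - 1248x^3 - (28519/4)x^2 - 16759x - 48655/4


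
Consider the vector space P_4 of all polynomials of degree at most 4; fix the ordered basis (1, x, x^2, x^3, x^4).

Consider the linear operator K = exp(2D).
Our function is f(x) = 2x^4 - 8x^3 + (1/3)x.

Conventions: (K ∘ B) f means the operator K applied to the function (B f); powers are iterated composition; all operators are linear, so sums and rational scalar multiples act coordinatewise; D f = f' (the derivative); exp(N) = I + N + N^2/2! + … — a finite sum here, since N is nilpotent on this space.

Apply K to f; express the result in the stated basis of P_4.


the result is g(x) = 2x^4 + 8x^3 - (95/3)x - 94/3

order-1 term: 16x^3 - 48x^2 + 2/3
order-2 term: 48x^2 - 96x
order-3 term: 64x - 64
order-4 term: 32
the series for exp(2D) f terminates at order 4
exp(2D) f = 2x^4 + 8x^3 - (95/3)x - 94/3


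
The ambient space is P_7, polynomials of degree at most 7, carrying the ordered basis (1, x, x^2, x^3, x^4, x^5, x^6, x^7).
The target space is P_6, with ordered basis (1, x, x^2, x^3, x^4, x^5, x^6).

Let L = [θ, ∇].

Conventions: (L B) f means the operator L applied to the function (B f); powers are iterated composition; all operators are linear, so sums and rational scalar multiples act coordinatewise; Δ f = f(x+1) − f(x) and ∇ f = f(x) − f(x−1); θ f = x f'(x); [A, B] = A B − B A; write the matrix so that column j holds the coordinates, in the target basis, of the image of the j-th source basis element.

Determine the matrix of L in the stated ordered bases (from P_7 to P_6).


the matrix is [[0, -1, 2, -3, 4, -5, 6, -7]; [0, 0, -2, 6, -12, 20, -30, 42]; [0, 0, 0, -3, 12, -30, 60, -105]; [0, 0, 0, 0, -4, 20, -60, 140]; [0, 0, 0, 0, 0, -5, 30, -105]; [0, 0, 0, 0, 0, 0, -6, 42]; [0, 0, 0, 0, 0, 0, 0, -7]] (rows listed top to bottom)

image of 1: 0
image of x: -1
image of x^2: -2x + 2
image of x^3: -3x^2 + 6x - 3
image of x^4: -4x^3 + 12x^2 - 12x + 4
image of x^5: -5x^4 + 20x^3 - 30x^2 + 20x - 5
image of x^6: -6x^5 + 30x^4 - 60x^3 + 60x^2 - 30x + 6
image of x^7: -7x^6 + 42x^5 - 105x^4 + 140x^3 - 105x^2 + 42x - 7
each image's coordinates form column j of the matrix


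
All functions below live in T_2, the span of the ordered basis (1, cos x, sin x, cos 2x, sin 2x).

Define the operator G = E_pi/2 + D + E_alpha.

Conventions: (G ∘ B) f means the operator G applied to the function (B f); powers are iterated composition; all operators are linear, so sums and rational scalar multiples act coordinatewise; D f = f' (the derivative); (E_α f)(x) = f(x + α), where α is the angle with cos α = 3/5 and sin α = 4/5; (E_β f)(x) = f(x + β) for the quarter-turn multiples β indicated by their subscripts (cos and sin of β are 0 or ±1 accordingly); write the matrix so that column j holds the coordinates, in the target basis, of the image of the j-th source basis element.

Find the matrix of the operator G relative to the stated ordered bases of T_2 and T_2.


image of 1: 2
image of cos x: (3/5)cos x - (14/5)sin x
image of sin x: (14/5)cos x + (3/5)sin x
image of cos 2x: -(32/25)cos 2x - (74/25)sin 2x
image of sin 2x: (74/25)cos 2x - (32/25)sin 2x
each image's coordinates form column j of the matrix

the matrix is [[2, 0, 0, 0, 0]; [0, 3/5, 14/5, 0, 0]; [0, -14/5, 3/5, 0, 0]; [0, 0, 0, -32/25, 74/25]; [0, 0, 0, -74/25, -32/25]] (rows listed top to bottom)


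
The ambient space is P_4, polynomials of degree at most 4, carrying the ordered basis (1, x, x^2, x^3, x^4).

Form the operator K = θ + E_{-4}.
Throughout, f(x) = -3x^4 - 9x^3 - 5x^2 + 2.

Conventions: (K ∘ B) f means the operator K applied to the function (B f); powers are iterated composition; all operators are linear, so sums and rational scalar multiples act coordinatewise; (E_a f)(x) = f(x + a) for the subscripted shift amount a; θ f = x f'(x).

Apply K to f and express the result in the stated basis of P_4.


θ f = -12x^4 - 27x^3 - 10x^2
E_{-4} f = -3x^4 + 39x^3 - 185x^2 + 376x - 270
(θ + E_{-4}) f = -15x^4 + 12x^3 - 195x^2 + 376x - 270

the result is g(x) = -15x^4 + 12x^3 - 195x^2 + 376x - 270


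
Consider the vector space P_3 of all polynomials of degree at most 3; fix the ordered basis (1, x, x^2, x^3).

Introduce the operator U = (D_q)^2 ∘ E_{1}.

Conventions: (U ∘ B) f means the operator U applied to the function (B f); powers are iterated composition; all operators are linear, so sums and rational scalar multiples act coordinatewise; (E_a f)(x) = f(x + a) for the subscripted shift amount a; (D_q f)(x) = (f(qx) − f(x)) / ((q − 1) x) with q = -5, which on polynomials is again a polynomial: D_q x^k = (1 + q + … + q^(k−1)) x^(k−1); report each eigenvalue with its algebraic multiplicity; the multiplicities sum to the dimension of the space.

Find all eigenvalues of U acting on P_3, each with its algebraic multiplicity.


image of 1: 0
image of x: 0
image of x^2: -4
image of x^3: -84x - 12
the matrix is upper triangular; its diagonal is (0, 0, 0, 0)
for a triangular matrix the eigenvalues are the diagonal entries, with algebraic multiplicity their repetition count

λ = 0 (multiplicity 4)


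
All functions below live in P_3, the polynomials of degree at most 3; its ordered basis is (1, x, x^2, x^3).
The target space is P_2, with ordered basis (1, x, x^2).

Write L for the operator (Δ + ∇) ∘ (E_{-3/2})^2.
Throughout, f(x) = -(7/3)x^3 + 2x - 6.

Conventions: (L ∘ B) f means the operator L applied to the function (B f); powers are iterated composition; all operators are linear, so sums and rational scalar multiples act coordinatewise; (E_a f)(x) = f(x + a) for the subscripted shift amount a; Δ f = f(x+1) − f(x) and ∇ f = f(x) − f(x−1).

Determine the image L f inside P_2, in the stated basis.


E_{-3/2} f = -(7/3)x^3 + (21/2)x^2 - (55/4)x - 9/8
E_{-3/2} E_{-3/2} f = -(7/3)x^3 + 21x^2 - 61x + 51
Δ (E_{-3/2})^2 f = -7x^2 + 35x - 127/3
∇ (E_{-3/2})^2 f = -7x^2 + 49x - 253/3
(Δ + ∇) (E_{-3/2})^2 f = -14x^2 + 84x - 380/3

the result is g(x) = -14x^2 + 84x - 380/3


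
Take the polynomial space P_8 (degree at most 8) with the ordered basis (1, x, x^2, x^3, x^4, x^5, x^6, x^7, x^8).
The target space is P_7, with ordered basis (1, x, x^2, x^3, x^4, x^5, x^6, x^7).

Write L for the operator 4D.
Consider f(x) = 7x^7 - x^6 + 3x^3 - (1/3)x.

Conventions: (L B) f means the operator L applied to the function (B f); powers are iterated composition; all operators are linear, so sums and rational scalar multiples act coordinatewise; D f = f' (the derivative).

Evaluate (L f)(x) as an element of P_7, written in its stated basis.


D f = 49x^6 - 6x^5 + 9x^2 - 1/3
(4D) f = 196x^6 - 24x^5 + 36x^2 - 4/3

the result is g(x) = 196x^6 - 24x^5 + 36x^2 - 4/3


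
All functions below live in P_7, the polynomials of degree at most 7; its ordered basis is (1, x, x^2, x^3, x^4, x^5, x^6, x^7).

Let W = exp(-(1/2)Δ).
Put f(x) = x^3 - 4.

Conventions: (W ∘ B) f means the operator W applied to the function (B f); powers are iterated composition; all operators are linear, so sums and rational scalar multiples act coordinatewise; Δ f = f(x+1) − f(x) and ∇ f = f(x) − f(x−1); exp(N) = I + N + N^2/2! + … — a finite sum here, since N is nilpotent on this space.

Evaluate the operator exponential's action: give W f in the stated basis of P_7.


order-1 term: -(3/2)x^2 - (3/2)x - 1/2
order-2 term: (3/4)x + 3/4
order-3 term: -1/8
the series for exp(-(1/2)Δ) f terminates at order 3
exp(-(1/2)Δ) f = x^3 - (3/2)x^2 - (3/4)x - 31/8

the image equals g(x) = x^3 - (3/2)x^2 - (3/4)x - 31/8


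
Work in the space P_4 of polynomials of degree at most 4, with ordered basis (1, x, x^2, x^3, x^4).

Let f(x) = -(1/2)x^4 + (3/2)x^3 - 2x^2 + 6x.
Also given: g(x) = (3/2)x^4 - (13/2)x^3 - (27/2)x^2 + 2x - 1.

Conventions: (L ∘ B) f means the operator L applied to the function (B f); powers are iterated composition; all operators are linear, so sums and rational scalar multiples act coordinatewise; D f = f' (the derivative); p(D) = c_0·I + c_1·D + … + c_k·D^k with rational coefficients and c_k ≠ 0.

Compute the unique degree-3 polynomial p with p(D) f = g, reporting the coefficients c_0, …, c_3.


D^0 f = -(1/2)x^4 + (3/2)x^3 - 2x^2 + 6x
D^1 f = -2x^3 + (9/2)x^2 - 4x + 6
D^2 f = -6x^2 + 9x - 4
D^3 f = -12x + 9
matching coefficients of g against c_0 f + c_1 Df + … from the top degree down determines the c_i
solution: c_0 = -3, c_1 = 1, c_2 = 4, c_3 = 1

p(D) = -3·I + D + 4·D^2 + D^3, i.e. c_0 = -3, c_1 = 1, c_2 = 4, c_3 = 1


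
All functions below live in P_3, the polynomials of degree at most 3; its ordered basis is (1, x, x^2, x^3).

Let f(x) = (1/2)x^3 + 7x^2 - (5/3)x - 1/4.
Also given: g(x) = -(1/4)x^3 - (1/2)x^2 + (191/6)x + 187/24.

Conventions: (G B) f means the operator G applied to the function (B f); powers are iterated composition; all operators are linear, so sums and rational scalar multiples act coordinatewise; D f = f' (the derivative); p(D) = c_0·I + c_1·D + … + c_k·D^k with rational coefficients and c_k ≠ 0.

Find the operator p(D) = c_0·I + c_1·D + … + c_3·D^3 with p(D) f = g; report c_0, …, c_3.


D^0 f = (1/2)x^3 + 7x^2 - (5/3)x - 1/4
D^1 f = (3/2)x^2 + 14x - 5/3
D^2 f = 3x + 14
D^3 f = 3
matching coefficients of g against c_0 f + c_1 Df + … from the top degree down determines the c_i
solution: c_0 = -1/2, c_1 = 2, c_2 = 1, c_3 = -1

c_0 = -1/2, c_1 = 2, c_2 = 1, c_3 = -1


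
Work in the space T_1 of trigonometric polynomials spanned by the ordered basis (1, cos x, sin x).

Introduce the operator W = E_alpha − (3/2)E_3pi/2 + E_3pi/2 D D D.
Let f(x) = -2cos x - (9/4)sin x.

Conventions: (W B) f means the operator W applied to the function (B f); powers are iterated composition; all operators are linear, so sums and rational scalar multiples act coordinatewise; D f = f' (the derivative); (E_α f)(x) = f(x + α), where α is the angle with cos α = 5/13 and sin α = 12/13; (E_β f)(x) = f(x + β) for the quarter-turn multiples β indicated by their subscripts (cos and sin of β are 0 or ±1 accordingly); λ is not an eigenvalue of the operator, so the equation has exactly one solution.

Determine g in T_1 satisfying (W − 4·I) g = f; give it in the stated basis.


the result is g(x) = (509/942)cos x + (32/157)sin x

write g with unknown coordinates in the stated basis and equate coefficients in (W − 4·I) g = f
solving from the highest basis element down gives g = (509/942)cos x + (32/157)sin x
check: W g = (76/471)cos x - (901/628)sin x
so W g − 4·g = -2cos x - (9/4)sin x = f ✓


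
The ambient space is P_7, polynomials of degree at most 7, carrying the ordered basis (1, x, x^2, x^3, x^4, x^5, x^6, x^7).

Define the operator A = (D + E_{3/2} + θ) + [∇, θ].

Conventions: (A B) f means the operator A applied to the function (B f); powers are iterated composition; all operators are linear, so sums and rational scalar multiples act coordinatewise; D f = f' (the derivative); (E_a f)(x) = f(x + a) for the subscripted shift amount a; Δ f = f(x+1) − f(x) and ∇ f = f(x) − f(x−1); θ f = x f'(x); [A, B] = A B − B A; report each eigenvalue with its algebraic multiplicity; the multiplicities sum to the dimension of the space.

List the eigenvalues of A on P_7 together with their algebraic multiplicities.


image of 1: 1
image of x: 2x + 7/2
image of x^2: 3x^2 + 7x + 1/4
image of x^3: 4x^3 + (21/2)x^2 + (3/4)x + 51/8
image of x^4: 5x^4 + 14x^3 + (3/2)x^2 + (51/2)x + 17/16
image of x^5: 6x^5 + (35/2)x^4 + (5/2)x^3 + (255/4)x^2 + (85/16)x + 403/32
image of x^6: 7x^6 + 21x^5 + (15/4)x^4 + (255/2)x^3 + (255/16)x^2 + (1209/16)x + 345/64
image of x^7: 8x^7 + (49/2)x^6 + (21/4)x^5 + (1785/8)x^4 + (595/16)x^3 + (8463/32)x^2 + (2415/64)x + 3083/128
the matrix is upper triangular; its diagonal is (1, 2, 3, 4, 5, 6, 7, 8)
for a triangular matrix the eigenvalues are the diagonal entries, with algebraic multiplicity their repetition count

λ = 1 (multiplicity 1), λ = 2 (multiplicity 1), λ = 3 (multiplicity 1), λ = 4 (multiplicity 1), λ = 5 (multiplicity 1), λ = 6 (multiplicity 1), λ = 7 (multiplicity 1), λ = 8 (multiplicity 1)


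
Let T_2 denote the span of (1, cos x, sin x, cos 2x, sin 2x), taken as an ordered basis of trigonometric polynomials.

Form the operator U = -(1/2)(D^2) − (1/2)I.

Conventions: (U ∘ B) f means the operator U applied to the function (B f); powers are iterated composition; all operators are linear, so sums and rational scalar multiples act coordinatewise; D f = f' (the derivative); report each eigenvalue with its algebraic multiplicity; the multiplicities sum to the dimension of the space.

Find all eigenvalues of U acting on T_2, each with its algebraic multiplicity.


image of 1: -1/2
image of cos x: 0
image of sin x: 0
image of cos 2x: (3/2)cos 2x
image of sin 2x: (3/2)sin 2x
the matrix is diagonal; its diagonal is (-1/2, 0, 0, 3/2, 3/2)
for a triangular matrix the eigenvalues are the diagonal entries, with algebraic multiplicity their repetition count

λ = -1/2 (multiplicity 1), λ = 0 (multiplicity 2), λ = 3/2 (multiplicity 2)


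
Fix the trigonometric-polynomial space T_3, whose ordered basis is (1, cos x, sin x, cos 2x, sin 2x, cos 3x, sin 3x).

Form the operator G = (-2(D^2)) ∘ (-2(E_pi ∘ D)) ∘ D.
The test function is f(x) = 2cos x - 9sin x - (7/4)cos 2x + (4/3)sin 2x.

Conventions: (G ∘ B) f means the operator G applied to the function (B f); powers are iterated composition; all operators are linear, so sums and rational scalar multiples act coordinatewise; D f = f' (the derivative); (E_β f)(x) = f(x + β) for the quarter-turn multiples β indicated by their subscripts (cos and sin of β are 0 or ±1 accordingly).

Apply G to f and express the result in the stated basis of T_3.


the image equals g(x) = -8cos x + 36sin x - 112cos 2x + (256/3)sin 2x

D f = -9cos x - 2sin x + (8/3)cos 2x + (7/2)sin 2x
D D f = -2cos x + 9sin x + 7cos 2x - (16/3)sin 2x
E_pi D D f = 2cos x - 9sin x + 7cos 2x - (16/3)sin 2x
(-2(E_pi ∘ D)) D f = -4cos x + 18sin x - 14cos 2x + (32/3)sin 2x
D (-2(E_pi ∘ D)) D f = 18cos x + 4sin x + (64/3)cos 2x + 28sin 2x
D D (-2(E_pi ∘ D)) D f = 4cos x - 18sin x + 56cos 2x - (128/3)sin 2x
(-2(D^2)) (-2(E_pi ∘ D)) D f = -8cos x + 36sin x - 112cos 2x + (256/3)sin 2x


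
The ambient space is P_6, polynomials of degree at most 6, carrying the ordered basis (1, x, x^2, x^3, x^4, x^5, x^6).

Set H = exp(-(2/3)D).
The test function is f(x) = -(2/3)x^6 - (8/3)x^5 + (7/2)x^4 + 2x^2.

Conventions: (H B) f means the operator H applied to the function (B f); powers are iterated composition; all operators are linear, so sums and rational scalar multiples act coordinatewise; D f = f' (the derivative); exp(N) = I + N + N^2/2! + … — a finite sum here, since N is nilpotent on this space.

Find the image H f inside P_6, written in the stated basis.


the result is g(x) = -(2/3)x^6 + (143/18)x^4 - (1396/81)x^3 + (466/27)x^2 - (2168/243)x + 4096/2187

order-1 term: (8/3)x^5 + (80/9)x^4 - (28/3)x^3 - (8/3)x
order-2 term: -(40/9)x^4 - (320/27)x^3 + (28/3)x^2 + 8/9
order-3 term: (320/81)x^3 + (640/81)x^2 - (112/27)x
order-4 term: -(160/81)x^2 - (640/243)x + 56/81
order-5 term: (128/243)x + 256/729
order-6 term: -128/2187
the series for exp(-(2/3)D) f terminates at order 6
exp(-(2/3)D) f = -(2/3)x^6 + (143/18)x^4 - (1396/81)x^3 + (466/27)x^2 - (2168/243)x + 4096/2187


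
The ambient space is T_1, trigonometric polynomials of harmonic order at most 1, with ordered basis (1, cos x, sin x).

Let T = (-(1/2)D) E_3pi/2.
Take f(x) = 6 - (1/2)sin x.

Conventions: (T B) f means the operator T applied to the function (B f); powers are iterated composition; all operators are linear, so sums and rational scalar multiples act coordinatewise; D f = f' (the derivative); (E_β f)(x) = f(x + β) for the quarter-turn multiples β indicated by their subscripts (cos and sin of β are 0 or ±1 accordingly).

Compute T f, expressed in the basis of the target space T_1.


E_3pi/2 f = 6 + (1/2)cos x
D E_3pi/2 f = -(1/2)sin x
(-(1/2)D) E_3pi/2 f = (1/4)sin x

g(x) = (1/4)sin x


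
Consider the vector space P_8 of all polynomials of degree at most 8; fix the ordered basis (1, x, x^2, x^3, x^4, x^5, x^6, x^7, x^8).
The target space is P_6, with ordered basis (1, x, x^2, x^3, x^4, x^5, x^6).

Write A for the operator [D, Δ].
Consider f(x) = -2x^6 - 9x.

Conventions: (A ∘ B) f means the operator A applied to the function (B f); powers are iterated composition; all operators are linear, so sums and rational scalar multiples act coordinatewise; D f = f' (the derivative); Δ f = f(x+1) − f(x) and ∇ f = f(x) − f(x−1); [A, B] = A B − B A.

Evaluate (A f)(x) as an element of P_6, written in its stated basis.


Δ f = -12x^5 - 30x^4 - 40x^3 - 30x^2 - 12x - 11
D Δ f = -60x^4 - 120x^3 - 120x^2 - 60x - 12
D f = -12x^5 - 9
Δ D f = -60x^4 - 120x^3 - 120x^2 - 60x - 12
[D, Δ] f = 0

the image equals g(x) = 0


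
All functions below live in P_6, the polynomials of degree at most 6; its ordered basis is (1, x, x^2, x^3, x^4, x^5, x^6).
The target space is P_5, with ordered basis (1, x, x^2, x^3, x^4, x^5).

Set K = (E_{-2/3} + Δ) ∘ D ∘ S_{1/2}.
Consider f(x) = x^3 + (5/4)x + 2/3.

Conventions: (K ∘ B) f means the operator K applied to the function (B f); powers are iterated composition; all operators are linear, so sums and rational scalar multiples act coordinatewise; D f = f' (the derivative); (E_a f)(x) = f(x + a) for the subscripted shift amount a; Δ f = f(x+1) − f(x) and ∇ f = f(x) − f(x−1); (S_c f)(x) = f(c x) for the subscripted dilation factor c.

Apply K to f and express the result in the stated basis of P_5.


S_{1/2} f = (1/8)x^3 + (5/8)x + 2/3
D S_{1/2} f = (3/8)x^2 + 5/8
E_{-2/3} (D ∘ S_{1/2}) f = (3/8)x^2 - (1/2)x + 19/24
Δ (D ∘ S_{1/2}) f = (3/4)x + 3/8
(E_{-2/3} + Δ) (D ∘ S_{1/2}) f = (3/8)x^2 + (1/4)x + 7/6

g(x) = (3/8)x^2 + (1/4)x + 7/6


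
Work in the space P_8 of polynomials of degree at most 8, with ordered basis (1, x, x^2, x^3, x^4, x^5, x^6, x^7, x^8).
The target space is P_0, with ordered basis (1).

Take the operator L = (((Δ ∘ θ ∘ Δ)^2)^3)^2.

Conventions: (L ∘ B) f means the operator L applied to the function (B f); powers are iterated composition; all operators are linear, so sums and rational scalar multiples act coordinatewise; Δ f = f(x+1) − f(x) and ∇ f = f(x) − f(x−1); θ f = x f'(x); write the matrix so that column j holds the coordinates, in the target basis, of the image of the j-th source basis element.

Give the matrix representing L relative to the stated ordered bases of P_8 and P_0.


the matrix is [[0, 0, 0, 0, 0, 0, 0, 0, 0]] (rows listed top to bottom)

image of 1: 0
image of x: 0
image of x^2: 0
image of x^3: 0
image of x^4: 0
image of x^5: 0
image of x^6: 0
image of x^7: 0
image of x^8: 0
each image's coordinates form column j of the matrix


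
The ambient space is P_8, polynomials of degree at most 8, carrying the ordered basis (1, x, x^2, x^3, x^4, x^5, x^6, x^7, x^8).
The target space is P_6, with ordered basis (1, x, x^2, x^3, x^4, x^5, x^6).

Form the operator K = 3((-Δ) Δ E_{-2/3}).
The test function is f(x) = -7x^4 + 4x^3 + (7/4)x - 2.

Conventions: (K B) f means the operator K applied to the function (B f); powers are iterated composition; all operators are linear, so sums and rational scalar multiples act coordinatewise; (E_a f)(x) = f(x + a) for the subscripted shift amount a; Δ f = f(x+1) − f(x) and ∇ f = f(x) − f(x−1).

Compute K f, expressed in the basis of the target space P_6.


E_{-2/3} f = -7x^4 + (68/3)x^3 - (80/3)x^2 + (1661/108)x - 929/162
Δ E_{-2/3} f = -28x^3 + 26x^2 - (40/3)x + 473/108
Δ (Δ E_{-2/3}) f = -84x^2 - 32x - 46/3
(-Δ) (Δ E_{-2/3}) f = 84x^2 + 32x + 46/3
(3((-Δ) Δ E_{-2/3})) f = 252x^2 + 96x + 46

the result is g(x) = 252x^2 + 96x + 46
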